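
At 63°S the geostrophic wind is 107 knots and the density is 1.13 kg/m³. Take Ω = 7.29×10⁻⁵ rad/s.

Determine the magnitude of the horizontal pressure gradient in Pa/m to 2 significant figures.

Coriolis parameter at 63°S:
f = 2Ω sin φ = 2 × 7.29×10⁻⁵ × sin 63° = 1.30×10⁻⁴ s⁻¹
Wind speed in SI: 107 knots = 55.0 m/s
Geostrophic balance rearranged: |∂P/∂n| = f ρ V_g
|∂P/∂n| = 1.30×10⁻⁴ × 1.13 × 55.0 = 8.08×10⁻³ Pa/m

8.1×10⁻³ Pa/m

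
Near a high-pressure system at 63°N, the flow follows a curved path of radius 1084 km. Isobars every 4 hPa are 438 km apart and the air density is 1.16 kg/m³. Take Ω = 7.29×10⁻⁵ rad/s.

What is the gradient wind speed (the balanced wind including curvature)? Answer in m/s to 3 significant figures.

6.35 m/s

Coriolis parameter at 63°N:
f = 2Ω sin φ = 2 × 7.29×10⁻⁵ × sin 63° = 1.30×10⁻⁴ s⁻¹
Pressure gradient: |∂P/∂n| = 400 Pa / 438000 m = 9.13×10⁻⁴ Pa/m
Geostrophic speed: V_g = |∂P/∂n|/(fρ) = 9.13×10⁻⁴/(1.30×10⁻⁴ × 1.16) = 6.06 m/s
Around a high, pressure-gradient force acts outward with centrifugal, so Coriolis balances both:
fV = (1/ρ)|∂P/∂n| + V²/R  →  V² − fR·V + fR·V_g = 0
With fR = 1.30×10⁻⁴ × 1084×10³ m = 141 m/s:
V = [fR − √((fR)² − 4 fR V_g)]/2 = [141 − √(141² − 4×141×6.06)]/2 = 6.35 m/s
Supergeostrophic (V > V_g = 6.06 m/s), as expected around a high.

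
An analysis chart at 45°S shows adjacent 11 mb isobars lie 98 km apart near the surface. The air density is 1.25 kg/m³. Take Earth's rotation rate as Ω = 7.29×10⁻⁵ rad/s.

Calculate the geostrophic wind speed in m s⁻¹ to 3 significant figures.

87.1 m s⁻¹

Coriolis parameter at 45°S:
f = 2Ω sin φ = 2 × 7.29×10⁻⁵ × sin 45° = 1.03×10⁻⁴ s⁻¹
Pressure gradient: |∂P/∂n| = 1100 Pa / 98000 m = 1.12×10⁻² Pa/m
Geostrophic balance (pressure-gradient force = Coriolis force):
V_g = (1/(fρ)) |∂P/∂n| = 1.12×10⁻² / (1.03×10⁻⁴ × 1.25) = 87.1 m/s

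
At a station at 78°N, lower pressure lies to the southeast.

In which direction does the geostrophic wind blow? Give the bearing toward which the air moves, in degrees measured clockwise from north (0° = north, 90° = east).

225°

The pressure-gradient force points toward the southeast (bearing 135°).
Geostrophic balance: in the Northern Hemisphere the Coriolis force deflects motion to the right, so the geostrophic wind blows 90° to the right of the pressure-gradient force (low pressure on the left).
Rotating 135° by 90° clockwise gives 225° — the wind blows toward the southwest.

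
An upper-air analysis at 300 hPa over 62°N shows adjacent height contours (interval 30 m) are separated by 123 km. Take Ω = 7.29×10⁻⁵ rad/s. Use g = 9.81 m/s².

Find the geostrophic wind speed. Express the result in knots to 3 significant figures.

36.1 knots

Coriolis parameter at 62°N:
f = 2Ω sin φ = 2 × 7.29×10⁻⁵ × sin 62° = 1.29×10⁻⁴ s⁻¹
Height gradient: |∂Z/∂n| = 30 m / 123000 m = 2.44×10⁻⁴
On a pressure surface, geostrophic balance gives V_g = (g/f)|∂Z/∂n|:
V_g = 9.81 × 2.44×10⁻⁴ / 1.29×10⁻⁴ = 18.6 m/s
Converting: 18.6 m/s × 1.944 = 36.1 knots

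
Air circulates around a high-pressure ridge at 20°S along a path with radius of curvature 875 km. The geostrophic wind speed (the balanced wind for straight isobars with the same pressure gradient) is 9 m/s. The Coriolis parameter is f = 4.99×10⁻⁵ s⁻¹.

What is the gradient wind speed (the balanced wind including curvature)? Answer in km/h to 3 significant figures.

45.7 km/h

Around a high, pressure-gradient force acts outward with centrifugal, so Coriolis balances both:
fV = (1/ρ)|∂P/∂n| + V²/R  →  V² − fR·V + fR·V_g = 0
With fR = 4.99×10⁻⁵ × 875×10³ m = 43.7 m/s:
V = [fR − √((fR)² − 4 fR V_g)]/2 = [43.7 − √(43.7² − 4×43.7×9)]/2 = 12.7 m/s
Supergeostrophic (V > V_g = 9 m/s), as expected around a high.
Converting: 12.7 m/s × 3.6 = 45.7 km/h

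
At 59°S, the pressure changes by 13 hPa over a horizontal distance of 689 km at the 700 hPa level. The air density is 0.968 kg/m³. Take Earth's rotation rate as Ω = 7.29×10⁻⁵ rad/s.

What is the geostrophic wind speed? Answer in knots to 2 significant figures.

Coriolis parameter at 59°S:
f = 2Ω sin φ = 2 × 7.29×10⁻⁵ × sin 59° = 1.25×10⁻⁴ s⁻¹
Pressure gradient: |∂P/∂n| = 1300 Pa / 689000 m = 1.89×10⁻³ Pa/m
Geostrophic balance (pressure-gradient force = Coriolis force):
V_g = (1/(fρ)) |∂P/∂n| = 1.89×10⁻³ / (1.25×10⁻⁴ × 0.968) = 15.6 m/s
Converting: 15.6 m/s × 1.944 = 30 knots

30 knots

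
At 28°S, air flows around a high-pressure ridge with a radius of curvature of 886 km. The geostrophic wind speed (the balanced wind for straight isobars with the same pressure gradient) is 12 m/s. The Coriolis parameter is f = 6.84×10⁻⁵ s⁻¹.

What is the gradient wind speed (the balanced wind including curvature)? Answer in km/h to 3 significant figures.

Around a high, pressure-gradient force acts outward with centrifugal, so Coriolis balances both:
fV = (1/ρ)|∂P/∂n| + V²/R  →  V² − fR·V + fR·V_g = 0
With fR = 6.84×10⁻⁵ × 886×10³ m = 60.6 m/s:
V = [fR − √((fR)² − 4 fR V_g)]/2 = [60.6 − √(60.6² − 4×60.6×12)]/2 = 16.5 m/s
Supergeostrophic (V > V_g = 12 m/s), as expected around a high.
Converting: 16.5 m/s × 3.6 = 59.3 km/h

59.3 km/h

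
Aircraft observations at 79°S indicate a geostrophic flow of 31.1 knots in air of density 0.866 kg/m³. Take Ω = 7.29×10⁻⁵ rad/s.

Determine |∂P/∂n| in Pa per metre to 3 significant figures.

1.98×10⁻³ Pa/m

Coriolis parameter at 79°S:
f = 2Ω sin φ = 2 × 7.29×10⁻⁵ × sin 79° = 1.43×10⁻⁴ s⁻¹
Wind speed in SI: 31.1 knots = 16.0 m/s
Geostrophic balance rearranged: |∂P/∂n| = f ρ V_g
|∂P/∂n| = 1.43×10⁻⁴ × 0.866 × 16.0 = 1.98×10⁻³ Pa/m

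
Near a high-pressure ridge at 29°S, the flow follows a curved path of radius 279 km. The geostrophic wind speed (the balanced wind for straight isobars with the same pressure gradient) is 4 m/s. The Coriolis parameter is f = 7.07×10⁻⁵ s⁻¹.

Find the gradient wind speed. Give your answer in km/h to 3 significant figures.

Around a high, pressure-gradient force acts outward with centrifugal, so Coriolis balances both:
fV = (1/ρ)|∂P/∂n| + V²/R  →  V² − fR·V + fR·V_g = 0
With fR = 7.07×10⁻⁵ × 279×10³ m = 19.7 m/s:
V = [fR − √((fR)² − 4 fR V_g)]/2 = [19.7 − √(19.7² − 4×19.7×4)]/2 = 5.58 m/s
Supergeostrophic (V > V_g = 4 m/s), as expected around a high.
Converting: 5.58 m/s × 3.6 = 20.1 km/h

20.1 km/h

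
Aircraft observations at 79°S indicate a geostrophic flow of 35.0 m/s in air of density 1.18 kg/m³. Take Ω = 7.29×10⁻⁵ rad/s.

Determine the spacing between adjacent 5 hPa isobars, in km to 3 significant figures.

Coriolis parameter at 79°S:
f = 2Ω sin φ = 2 × 7.29×10⁻⁵ × sin 79° = 1.43×10⁻⁴ s⁻¹
Geostrophic balance rearranged: |∂P/∂n| = f ρ V_g
|∂P/∂n| = 1.43×10⁻⁴ × 1.18 × 35.0 = 5.91×10⁻³ Pa/m
Isobar spacing: Δn = ΔP/|∂P/∂n| = 500 Pa / 5.91×10⁻³ Pa/m = 84589 m ≈ 84.6 km

84.6 km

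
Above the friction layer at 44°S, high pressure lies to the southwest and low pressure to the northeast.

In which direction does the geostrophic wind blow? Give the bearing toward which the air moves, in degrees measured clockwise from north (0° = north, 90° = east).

315°

The pressure-gradient force points toward the northeast (bearing 045°).
Geostrophic balance: in the Southern Hemisphere the Coriolis force deflects motion to the left, so the geostrophic wind blows 90° to the left of the pressure-gradient force (low pressure on the right).
Rotating 045° by 90° counterclockwise gives 315° — the wind blows toward the northwest.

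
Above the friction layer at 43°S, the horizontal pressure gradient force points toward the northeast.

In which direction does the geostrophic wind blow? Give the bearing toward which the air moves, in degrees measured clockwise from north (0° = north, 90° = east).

315°

The pressure-gradient force points toward the northeast (bearing 045°).
Geostrophic balance: in the Southern Hemisphere the Coriolis force deflects motion to the left, so the geostrophic wind blows 90° to the left of the pressure-gradient force (low pressure on the right).
Rotating 045° by 90° counterclockwise gives 315° — the wind blows toward the northwest.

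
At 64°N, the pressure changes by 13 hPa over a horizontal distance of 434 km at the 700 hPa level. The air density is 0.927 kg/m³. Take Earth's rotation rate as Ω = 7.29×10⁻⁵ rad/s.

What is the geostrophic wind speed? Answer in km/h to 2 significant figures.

Coriolis parameter at 64°N:
f = 2Ω sin φ = 2 × 7.29×10⁻⁵ × sin 64° = 1.31×10⁻⁴ s⁻¹
Pressure gradient: |∂P/∂n| = 1300 Pa / 434000 m = 3.00×10⁻³ Pa/m
Geostrophic balance (pressure-gradient force = Coriolis force):
V_g = (1/(fρ)) |∂P/∂n| = 3.00×10⁻³ / (1.31×10⁻⁴ × 0.927) = 24.7 m/s
Converting: 24.7 m/s × 3.6 = 89 km/h

89 km/h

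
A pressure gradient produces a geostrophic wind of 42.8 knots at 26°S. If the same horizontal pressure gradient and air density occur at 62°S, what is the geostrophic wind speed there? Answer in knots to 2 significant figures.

With the same pressure gradient and density, V_g ∝ 1/f ∝ 1/sin φ.
V₂ = V₁ · sin φ₁ / sin φ₂ = 42.8 × sin 26° / sin 62°
V₂ = 42.8 × 0.4384/0.8829 = 21 knots

21 knots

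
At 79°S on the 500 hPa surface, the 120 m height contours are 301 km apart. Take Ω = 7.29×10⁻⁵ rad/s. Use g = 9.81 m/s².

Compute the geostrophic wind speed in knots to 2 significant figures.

53 knots

Coriolis parameter at 79°S:
f = 2Ω sin φ = 2 × 7.29×10⁻⁵ × sin 79° = 1.43×10⁻⁴ s⁻¹
Height gradient: |∂Z/∂n| = 120 m / 301000 m = 3.99×10⁻⁴
On a pressure surface, geostrophic balance gives V_g = (g/f)|∂Z/∂n|:
V_g = 9.81 × 3.99×10⁻⁴ / 1.43×10⁻⁴ = 27.3 m/s
Converting: 27.3 m/s × 1.944 = 53 knots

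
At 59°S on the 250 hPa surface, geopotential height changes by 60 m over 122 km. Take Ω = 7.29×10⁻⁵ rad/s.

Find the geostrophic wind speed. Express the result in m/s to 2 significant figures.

39 m/s

Coriolis parameter at 59°S:
f = 2Ω sin φ = 2 × 7.29×10⁻⁵ × sin 59° = 1.25×10⁻⁴ s⁻¹
Height gradient: |∂Z/∂n| = 60 m / 122000 m = 4.92×10⁻⁴
On a pressure surface, geostrophic balance gives V_g = (g/f)|∂Z/∂n|:
V_g = 9.81 × 4.92×10⁻⁴ / 1.25×10⁻⁴ = 38.6 m/s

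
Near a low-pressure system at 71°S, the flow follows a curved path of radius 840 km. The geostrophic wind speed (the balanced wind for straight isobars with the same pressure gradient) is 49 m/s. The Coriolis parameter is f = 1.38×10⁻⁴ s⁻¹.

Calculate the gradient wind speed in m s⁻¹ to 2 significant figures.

37 m s⁻¹

Around a low, centrifugal force acts outward with Coriolis, so pressure-gradient force balances both:
(1/ρ)|∂P/∂n| = fV + V²/R  →  V² + fR·V − fR·V_g = 0
With fR = 1.38×10⁻⁴ × 840×10³ m = 116 m/s:
V = [−fR + √((fR)² + 4 fR V_g)]/2 = [−116 + √(116² + 4×116×49)]/2 = 37.1 m/s
Subgeostrophic (V < V_g = 49 m/s), as expected around a low.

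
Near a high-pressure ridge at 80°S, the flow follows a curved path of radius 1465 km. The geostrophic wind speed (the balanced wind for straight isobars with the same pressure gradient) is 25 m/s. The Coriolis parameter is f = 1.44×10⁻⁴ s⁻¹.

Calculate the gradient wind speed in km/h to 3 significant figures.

104 km/h

Around a high, pressure-gradient force acts outward with centrifugal, so Coriolis balances both:
fV = (1/ρ)|∂P/∂n| + V²/R  →  V² − fR·V + fR·V_g = 0
With fR = 1.44×10⁻⁴ × 1465×10³ m = 211 m/s:
V = [fR − √((fR)² − 4 fR V_g)]/2 = [211 − √(211² − 4×211×25)]/2 = 29 m/s
Supergeostrophic (V > V_g = 25 m/s), as expected around a high.
Converting: 29 m/s × 3.6 = 104 km/h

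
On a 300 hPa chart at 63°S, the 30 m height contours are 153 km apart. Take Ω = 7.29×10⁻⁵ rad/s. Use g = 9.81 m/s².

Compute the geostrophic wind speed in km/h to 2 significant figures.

Coriolis parameter at 63°S:
f = 2Ω sin φ = 2 × 7.29×10⁻⁵ × sin 63° = 1.30×10⁻⁴ s⁻¹
Height gradient: |∂Z/∂n| = 30 m / 153000 m = 1.96×10⁻⁴
On a pressure surface, geostrophic balance gives V_g = (g/f)|∂Z/∂n|:
V_g = 9.81 × 1.96×10⁻⁴ / 1.30×10⁻⁴ = 14.8 m/s
Converting: 14.8 m/s × 3.6 = 53 km/h

53 km/h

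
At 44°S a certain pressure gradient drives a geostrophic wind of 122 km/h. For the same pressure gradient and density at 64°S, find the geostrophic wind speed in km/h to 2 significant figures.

With the same pressure gradient and density, V_g ∝ 1/f ∝ 1/sin φ.
V₂ = V₁ · sin φ₁ / sin φ₂ = 122 × sin 44° / sin 64°
V₂ = 122 × 0.6947/0.8988 = 94 km/h

94 km/h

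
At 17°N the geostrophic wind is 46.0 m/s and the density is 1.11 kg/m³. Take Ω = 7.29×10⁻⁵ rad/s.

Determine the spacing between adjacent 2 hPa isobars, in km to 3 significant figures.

Coriolis parameter at 17°N:
f = 2Ω sin φ = 2 × 7.29×10⁻⁵ × sin 17° = 4.26×10⁻⁵ s⁻¹
Geostrophic balance rearranged: |∂P/∂n| = f ρ V_g
|∂P/∂n| = 4.26×10⁻⁵ × 1.11 × 46.0 = 2.18×10⁻³ Pa/m
Isobar spacing: Δn = ΔP/|∂P/∂n| = 200 Pa / 2.18×10⁻³ Pa/m = 91887 m ≈ 91.9 km

91.9 km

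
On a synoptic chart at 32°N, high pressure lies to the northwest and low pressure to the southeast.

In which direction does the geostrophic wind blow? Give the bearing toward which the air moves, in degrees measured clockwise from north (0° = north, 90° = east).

The pressure-gradient force points toward the southeast (bearing 135°).
Geostrophic balance: in the Northern Hemisphere the Coriolis force deflects motion to the right, so the geostrophic wind blows 90° to the right of the pressure-gradient force (low pressure on the left).
Rotating 135° by 90° clockwise gives 225° — the wind blows toward the southwest.

225°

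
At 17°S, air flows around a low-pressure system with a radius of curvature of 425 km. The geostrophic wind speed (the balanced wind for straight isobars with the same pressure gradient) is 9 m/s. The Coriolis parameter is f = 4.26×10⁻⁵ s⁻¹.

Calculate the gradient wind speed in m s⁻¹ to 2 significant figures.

6.6 m s⁻¹

Around a low, centrifugal force acts outward with Coriolis, so pressure-gradient force balances both:
(1/ρ)|∂P/∂n| = fV + V²/R  →  V² + fR·V − fR·V_g = 0
With fR = 4.26×10⁻⁵ × 425×10³ m = 18.1 m/s:
V = [−fR + √((fR)² + 4 fR V_g)]/2 = [−18.1 + √(18.1² + 4×18.1×9)]/2 = 6.6 m/s
Subgeostrophic (V < V_g = 9 m/s), as expected around a low.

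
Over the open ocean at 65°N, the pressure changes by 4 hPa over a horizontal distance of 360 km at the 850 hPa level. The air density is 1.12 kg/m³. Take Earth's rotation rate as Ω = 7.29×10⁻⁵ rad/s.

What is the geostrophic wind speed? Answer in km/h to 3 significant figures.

27.0 km/h

Coriolis parameter at 65°N:
f = 2Ω sin φ = 2 × 7.29×10⁻⁵ × sin 65° = 1.32×10⁻⁴ s⁻¹
Pressure gradient: |∂P/∂n| = 400 Pa / 360000 m = 1.11×10⁻³ Pa/m
Geostrophic balance (pressure-gradient force = Coriolis force):
V_g = (1/(fρ)) |∂P/∂n| = 1.11×10⁻³ / (1.32×10⁻⁴ × 1.12) = 7.51 m/s
Converting: 7.51 m/s × 3.6 = 27.0 km/h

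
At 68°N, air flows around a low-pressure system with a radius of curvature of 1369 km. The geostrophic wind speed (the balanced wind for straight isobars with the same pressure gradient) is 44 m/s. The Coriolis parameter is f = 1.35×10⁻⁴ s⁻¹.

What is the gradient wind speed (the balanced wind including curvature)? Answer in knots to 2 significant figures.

71 knots

Around a low, centrifugal force acts outward with Coriolis, so pressure-gradient force balances both:
(1/ρ)|∂P/∂n| = fV + V²/R  →  V² + fR·V − fR·V_g = 0
With fR = 1.35×10⁻⁴ × 1369×10³ m = 185 m/s:
V = [−fR + √((fR)² + 4 fR V_g)]/2 = [−185 + √(185² + 4×185×44)]/2 = 36.7 m/s
Subgeostrophic (V < V_g = 44 m/s), as expected around a low.
Converting: 36.7 m/s × 1.944 = 71 knots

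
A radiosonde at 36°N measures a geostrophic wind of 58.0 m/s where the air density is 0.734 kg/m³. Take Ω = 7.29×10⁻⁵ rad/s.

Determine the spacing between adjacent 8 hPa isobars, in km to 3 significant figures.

Coriolis parameter at 36°N:
f = 2Ω sin φ = 2 × 7.29×10⁻⁵ × sin 36° = 8.57×10⁻⁵ s⁻¹
Geostrophic balance rearranged: |∂P/∂n| = f ρ V_g
|∂P/∂n| = 8.57×10⁻⁵ × 0.734 × 58.0 = 3.65×10⁻³ Pa/m
Isobar spacing: Δn = ΔP/|∂P/∂n| = 800 Pa / 3.65×10⁻³ Pa/m = 219275 m ≈ 219 km

219 km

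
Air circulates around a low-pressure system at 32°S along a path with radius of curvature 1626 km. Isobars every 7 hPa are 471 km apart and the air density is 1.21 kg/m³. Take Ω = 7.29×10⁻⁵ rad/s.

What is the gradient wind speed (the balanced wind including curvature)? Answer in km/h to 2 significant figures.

51 km/h

Coriolis parameter at 32°S:
f = 2Ω sin φ = 2 × 7.29×10⁻⁵ × sin 32° = 7.73×10⁻⁵ s⁻¹
Pressure gradient: |∂P/∂n| = 700 Pa / 471000 m = 1.49×10⁻³ Pa/m
Geostrophic speed: V_g = |∂P/∂n|/(fρ) = 1.49×10⁻³/(7.73×10⁻⁵ × 1.21) = 15.9 m/s
Around a low, centrifugal force acts outward with Coriolis, so pressure-gradient force balances both:
(1/ρ)|∂P/∂n| = fV + V²/R  →  V² + fR·V − fR·V_g = 0
With fR = 7.73×10⁻⁵ × 1626×10³ m = 126 m/s:
V = [−fR + √((fR)² + 4 fR V_g)]/2 = [−126 + √(126² + 4×126×15.9)]/2 = 14.3 m/s
Subgeostrophic (V < V_g = 15.9 m/s), as expected around a low.
Converting: 14.3 m/s × 3.6 = 51 km/h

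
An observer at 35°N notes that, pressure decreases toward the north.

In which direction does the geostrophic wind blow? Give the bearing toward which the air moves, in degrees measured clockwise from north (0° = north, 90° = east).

The pressure-gradient force points toward the north (bearing 000°).
Geostrophic balance: in the Northern Hemisphere the Coriolis force deflects motion to the right, so the geostrophic wind blows 90° to the right of the pressure-gradient force (low pressure on the left).
Rotating 000° by 90° clockwise gives 090° — the wind blows toward the east.

090°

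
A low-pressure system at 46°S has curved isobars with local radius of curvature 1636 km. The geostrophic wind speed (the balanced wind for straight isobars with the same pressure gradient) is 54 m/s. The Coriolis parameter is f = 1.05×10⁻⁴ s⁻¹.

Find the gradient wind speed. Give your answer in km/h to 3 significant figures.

155 km/h

Around a low, centrifugal force acts outward with Coriolis, so pressure-gradient force balances both:
(1/ρ)|∂P/∂n| = fV + V²/R  →  V² + fR·V − fR·V_g = 0
With fR = 1.05×10⁻⁴ × 1636×10³ m = 172 m/s:
V = [−fR + √((fR)² + 4 fR V_g)]/2 = [−172 + √(172² + 4×172×54)]/2 = 43.2 m/s
Subgeostrophic (V < V_g = 54 m/s), as expected around a low.
Converting: 43.2 m/s × 3.6 = 155 km/h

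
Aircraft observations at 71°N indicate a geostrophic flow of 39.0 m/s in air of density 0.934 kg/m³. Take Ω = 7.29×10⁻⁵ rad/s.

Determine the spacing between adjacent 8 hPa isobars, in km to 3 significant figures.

159 km

Coriolis parameter at 71°N:
f = 2Ω sin φ = 2 × 7.29×10⁻⁵ × sin 71° = 1.38×10⁻⁴ s⁻¹
Geostrophic balance rearranged: |∂P/∂n| = f ρ V_g
|∂P/∂n| = 1.38×10⁻⁴ × 0.934 × 39.0 = 5.02×10⁻³ Pa/m
Isobar spacing: Δn = ΔP/|∂P/∂n| = 800 Pa / 5.02×10⁻³ Pa/m = 159313 m ≈ 159 km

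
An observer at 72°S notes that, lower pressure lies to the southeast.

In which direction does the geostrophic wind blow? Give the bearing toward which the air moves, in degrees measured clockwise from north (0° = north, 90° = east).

045°

The pressure-gradient force points toward the southeast (bearing 135°).
Geostrophic balance: in the Southern Hemisphere the Coriolis force deflects motion to the left, so the geostrophic wind blows 90° to the left of the pressure-gradient force (low pressure on the right).
Rotating 135° by 90° counterclockwise gives 045° — the wind blows toward the northeast.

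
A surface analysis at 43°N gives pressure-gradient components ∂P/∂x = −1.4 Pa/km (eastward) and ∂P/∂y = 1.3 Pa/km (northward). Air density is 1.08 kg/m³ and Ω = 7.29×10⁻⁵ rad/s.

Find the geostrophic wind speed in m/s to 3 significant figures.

17.8 m/s

Coriolis parameter at 43°N:
f = 2Ω sin φ = 2 × 7.29×10⁻⁵ × sin 43° = 9.94×10⁻⁵ s⁻¹
Component geostrophic relations (x east, y north):
u_g = −(1/(fρ)) ∂P/∂y,  v_g = (1/(fρ)) ∂P/∂x
u_g = −(1.3×10⁻³)/(9.94×10⁻⁵ × 1.08) = −12.1 m/s;  v_g = (−1.4×10⁻³)/(9.94×10⁻⁵ × 1.08) = −13.0 m/s
|V_g| = √(u_g² + v_g²) = 17.8 m/s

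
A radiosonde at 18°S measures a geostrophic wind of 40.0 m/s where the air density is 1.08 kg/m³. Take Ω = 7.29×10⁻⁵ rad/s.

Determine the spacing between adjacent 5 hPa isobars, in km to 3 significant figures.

257 km

Coriolis parameter at 18°S:
f = 2Ω sin φ = 2 × 7.29×10⁻⁵ × sin 18° = 4.51×10⁻⁵ s⁻¹
Geostrophic balance rearranged: |∂P/∂n| = f ρ V_g
|∂P/∂n| = 4.51×10⁻⁵ × 1.08 × 40.0 = 1.95×10⁻³ Pa/m
Isobar spacing: Δn = ΔP/|∂P/∂n| = 500 Pa / 1.95×10⁻³ Pa/m = 256890 m ≈ 257 km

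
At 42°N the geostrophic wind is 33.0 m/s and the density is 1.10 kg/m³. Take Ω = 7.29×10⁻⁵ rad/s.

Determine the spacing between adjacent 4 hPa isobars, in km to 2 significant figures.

110 km

Coriolis parameter at 42°N:
f = 2Ω sin φ = 2 × 7.29×10⁻⁵ × sin 42° = 9.76×10⁻⁵ s⁻¹
Geostrophic balance rearranged: |∂P/∂n| = f ρ V_g
|∂P/∂n| = 9.76×10⁻⁵ × 1.10 × 33.0 = 3.54×10⁻³ Pa/m
Isobar spacing: Δn = ΔP/|∂P/∂n| = 400 Pa / 3.54×10⁻³ Pa/m = 112950 m ≈ 110 km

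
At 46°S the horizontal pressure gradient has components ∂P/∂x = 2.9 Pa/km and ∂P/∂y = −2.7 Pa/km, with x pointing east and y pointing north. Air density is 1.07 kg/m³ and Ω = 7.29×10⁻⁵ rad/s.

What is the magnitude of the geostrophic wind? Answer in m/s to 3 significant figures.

Coriolis parameter at 46°S:
f = 2Ω sin φ = 2 × 7.29×10⁻⁵ × sin 46° = 1.05×10⁻⁴ s⁻¹
In the Southern Hemisphere f is negative: f = −1.05×10⁻⁴ s⁻¹.
Component geostrophic relations (x east, y north):
u_g = −(1/(fρ)) ∂P/∂y,  v_g = (1/(fρ)) ∂P/∂x
u_g = −(−2.7×10⁻³)/(−1.05×10⁻⁴ × 1.07) = −24.1 m/s;  v_g = (2.9×10⁻³)/(−1.05×10⁻⁴ × 1.07) = −25.8 m/s
|V_g| = √(u_g² + v_g²) = 35.3 m/s

35.3 m/s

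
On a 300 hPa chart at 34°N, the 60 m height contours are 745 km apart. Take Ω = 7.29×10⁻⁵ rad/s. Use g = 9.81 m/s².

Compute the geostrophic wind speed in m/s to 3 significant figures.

9.69 m/s

Coriolis parameter at 34°N:
f = 2Ω sin φ = 2 × 7.29×10⁻⁵ × sin 34° = 8.15×10⁻⁵ s⁻¹
Height gradient: |∂Z/∂n| = 60 m / 745000 m = 8.05×10⁻⁵
On a pressure surface, geostrophic balance gives V_g = (g/f)|∂Z/∂n|:
V_g = 9.81 × 8.05×10⁻⁵ / 8.15×10⁻⁵ = 9.69 m/s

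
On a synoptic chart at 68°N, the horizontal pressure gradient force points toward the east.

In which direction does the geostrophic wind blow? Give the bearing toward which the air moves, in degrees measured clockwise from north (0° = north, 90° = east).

The pressure-gradient force points toward the east (bearing 090°).
Geostrophic balance: in the Northern Hemisphere the Coriolis force deflects motion to the right, so the geostrophic wind blows 90° to the right of the pressure-gradient force (low pressure on the left).
Rotating 090° by 90° clockwise gives 180° — the wind blows toward the south.

180°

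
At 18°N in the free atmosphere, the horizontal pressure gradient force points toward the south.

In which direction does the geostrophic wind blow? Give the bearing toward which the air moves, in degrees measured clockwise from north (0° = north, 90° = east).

The pressure-gradient force points toward the south (bearing 180°).
Geostrophic balance: in the Northern Hemisphere the Coriolis force deflects motion to the right, so the geostrophic wind blows 90° to the right of the pressure-gradient force (low pressure on the left).
Rotating 180° by 90° clockwise gives 270° — the wind blows toward the west.

270°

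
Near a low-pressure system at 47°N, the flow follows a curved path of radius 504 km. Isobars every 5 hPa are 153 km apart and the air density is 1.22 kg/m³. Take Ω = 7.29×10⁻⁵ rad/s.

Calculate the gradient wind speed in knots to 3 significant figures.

36.3 knots

Coriolis parameter at 47°N:
f = 2Ω sin φ = 2 × 7.29×10⁻⁵ × sin 47° = 1.07×10⁻⁴ s⁻¹
Pressure gradient: |∂P/∂n| = 500 Pa / 153000 m = 3.27×10⁻³ Pa/m
Geostrophic speed: V_g = |∂P/∂n|/(fρ) = 3.27×10⁻³/(1.07×10⁻⁴ × 1.22) = 25.1 m/s
Around a low, centrifugal force acts outward with Coriolis, so pressure-gradient force balances both:
(1/ρ)|∂P/∂n| = fV + V²/R  →  V² + fR·V − fR·V_g = 0
With fR = 1.07×10⁻⁴ × 504×10³ m = 53.7 m/s:
V = [−fR + √((fR)² + 4 fR V_g)]/2 = [−53.7 + √(53.7² + 4×53.7×25.1)]/2 = 18.6 m/s
Subgeostrophic (V < V_g = 25.1 m/s), as expected around a low.
Converting: 18.6 m/s × 1.944 = 36.3 knots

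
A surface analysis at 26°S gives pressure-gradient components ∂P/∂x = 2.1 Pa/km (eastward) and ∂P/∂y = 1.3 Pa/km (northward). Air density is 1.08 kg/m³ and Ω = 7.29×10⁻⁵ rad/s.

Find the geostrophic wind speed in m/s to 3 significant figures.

Coriolis parameter at 26°S:
f = 2Ω sin φ = 2 × 7.29×10⁻⁵ × sin 26° = 6.39×10⁻⁵ s⁻¹
In the Southern Hemisphere f is negative: f = −6.39×10⁻⁵ s⁻¹.
Component geostrophic relations (x east, y north):
u_g = −(1/(fρ)) ∂P/∂y,  v_g = (1/(fρ)) ∂P/∂x
u_g = −(1.3×10⁻³)/(−6.39×10⁻⁵ × 1.08) = 18.8 m/s;  v_g = (2.1×10⁻³)/(−6.39×10⁻⁵ × 1.08) = −30.4 m/s
|V_g| = √(u_g² + v_g²) = 35.8 m/s

35.8 m/s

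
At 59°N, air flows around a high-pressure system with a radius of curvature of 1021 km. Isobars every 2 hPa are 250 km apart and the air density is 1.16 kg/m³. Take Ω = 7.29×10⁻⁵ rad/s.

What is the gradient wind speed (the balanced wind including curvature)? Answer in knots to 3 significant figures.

11.2 knots

Coriolis parameter at 59°N:
f = 2Ω sin φ = 2 × 7.29×10⁻⁵ × sin 59° = 1.25×10⁻⁴ s⁻¹
Pressure gradient: |∂P/∂n| = 200 Pa / 250000 m = 8.00×10⁻⁴ Pa/m
Geostrophic speed: V_g = |∂P/∂n|/(fρ) = 8.00×10⁻⁴/(1.25×10⁻⁴ × 1.16) = 5.52 m/s
Around a high, pressure-gradient force acts outward with centrifugal, so Coriolis balances both:
fV = (1/ρ)|∂P/∂n| + V²/R  →  V² − fR·V + fR·V_g = 0
With fR = 1.25×10⁻⁴ × 1021×10³ m = 128 m/s:
V = [fR − √((fR)² − 4 fR V_g)]/2 = [128 − √(128² − 4×128×5.52)]/2 = 5.78 m/s
Supergeostrophic (V > V_g = 5.52 m/s), as expected around a high.
Converting: 5.78 m/s × 1.944 = 11.2 knots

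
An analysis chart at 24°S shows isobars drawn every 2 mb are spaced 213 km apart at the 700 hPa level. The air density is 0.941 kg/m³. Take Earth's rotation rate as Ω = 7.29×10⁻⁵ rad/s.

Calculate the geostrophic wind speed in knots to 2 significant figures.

Coriolis parameter at 24°S:
f = 2Ω sin φ = 2 × 7.29×10⁻⁵ × sin 24° = 5.93×10⁻⁵ s⁻¹
Pressure gradient: |∂P/∂n| = 200 Pa / 213000 m = 9.39×10⁻⁴ Pa/m
Geostrophic balance (pressure-gradient force = Coriolis force):
V_g = (1/(fρ)) |∂P/∂n| = 9.39×10⁻⁴ / (5.93×10⁻⁵ × 0.941) = 16.8 m/s
Converting: 16.8 m/s × 1.944 = 33 knots

33 knots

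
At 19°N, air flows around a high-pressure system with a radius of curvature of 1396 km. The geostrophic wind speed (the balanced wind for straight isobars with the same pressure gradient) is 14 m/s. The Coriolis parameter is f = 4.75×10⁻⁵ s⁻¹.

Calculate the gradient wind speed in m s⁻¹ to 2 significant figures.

Around a high, pressure-gradient force acts outward with centrifugal, so Coriolis balances both:
fV = (1/ρ)|∂P/∂n| + V²/R  →  V² − fR·V + fR·V_g = 0
With fR = 4.75×10⁻⁵ × 1396×10³ m = 66.3 m/s:
V = [fR − √((fR)² − 4 fR V_g)]/2 = [66.3 − √(66.3² − 4×66.3×14)]/2 = 20.1 m/s
Supergeostrophic (V > V_g = 14 m/s), as expected around a high.

20 m s⁻¹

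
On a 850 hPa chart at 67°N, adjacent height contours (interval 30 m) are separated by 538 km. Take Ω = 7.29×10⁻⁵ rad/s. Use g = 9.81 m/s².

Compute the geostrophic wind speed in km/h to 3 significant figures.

Coriolis parameter at 67°N:
f = 2Ω sin φ = 2 × 7.29×10⁻⁵ × sin 67° = 1.34×10⁻⁴ s⁻¹
Height gradient: |∂Z/∂n| = 30 m / 538000 m = 5.58×10⁻⁵
On a pressure surface, geostrophic balance gives V_g = (g/f)|∂Z/∂n|:
V_g = 9.81 × 5.58×10⁻⁵ / 1.34×10⁻⁴ = 4.08 m/s
Converting: 4.08 m/s × 3.6 = 14.7 km/h

14.7 km/h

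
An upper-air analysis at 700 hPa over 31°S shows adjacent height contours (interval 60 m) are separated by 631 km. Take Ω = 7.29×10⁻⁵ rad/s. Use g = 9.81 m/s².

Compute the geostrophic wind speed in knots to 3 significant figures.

24.1 knots

Coriolis parameter at 31°S:
f = 2Ω sin φ = 2 × 7.29×10⁻⁵ × sin 31° = 7.51×10⁻⁵ s⁻¹
Height gradient: |∂Z/∂n| = 60 m / 631000 m = 9.51×10⁻⁵
On a pressure surface, geostrophic balance gives V_g = (g/f)|∂Z/∂n|:
V_g = 9.81 × 9.51×10⁻⁵ / 7.51×10⁻⁵ = 12.4 m/s
Converting: 12.4 m/s × 1.944 = 24.1 knots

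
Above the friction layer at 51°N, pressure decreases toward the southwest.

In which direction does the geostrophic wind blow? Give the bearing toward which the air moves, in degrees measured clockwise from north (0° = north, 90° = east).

315°

The pressure-gradient force points toward the southwest (bearing 225°).
Geostrophic balance: in the Northern Hemisphere the Coriolis force deflects motion to the right, so the geostrophic wind blows 90° to the right of the pressure-gradient force (low pressure on the left).
Rotating 225° by 90° clockwise gives 315° — the wind blows toward the northwest.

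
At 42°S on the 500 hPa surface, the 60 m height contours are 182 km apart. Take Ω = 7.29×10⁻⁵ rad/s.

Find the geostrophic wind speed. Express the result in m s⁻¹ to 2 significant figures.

33 m s⁻¹

Coriolis parameter at 42°S:
f = 2Ω sin φ = 2 × 7.29×10⁻⁵ × sin 42° = 9.76×10⁻⁵ s⁻¹
Height gradient: |∂Z/∂n| = 60 m / 182000 m = 3.30×10⁻⁴
On a pressure surface, geostrophic balance gives V_g = (g/f)|∂Z/∂n|:
V_g = 9.81 × 3.30×10⁻⁴ / 9.76×10⁻⁵ = 33.1 m/s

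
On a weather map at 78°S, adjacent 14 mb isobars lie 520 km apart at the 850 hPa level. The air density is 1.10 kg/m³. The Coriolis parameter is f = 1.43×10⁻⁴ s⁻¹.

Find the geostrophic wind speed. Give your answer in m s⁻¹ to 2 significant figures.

Pressure gradient: |∂P/∂n| = 1400 Pa / 520000 m = 2.69×10⁻³ Pa/m
Geostrophic balance (pressure-gradient force = Coriolis force):
V_g = (1/(fρ)) |∂P/∂n| = 2.69×10⁻³ / (1.43×10⁻⁴ × 1.10) = 17.1 m/s

17 m s⁻¹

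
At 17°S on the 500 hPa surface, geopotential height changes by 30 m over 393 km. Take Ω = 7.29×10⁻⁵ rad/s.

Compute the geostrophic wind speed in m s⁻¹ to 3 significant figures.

Coriolis parameter at 17°S:
f = 2Ω sin φ = 2 × 7.29×10⁻⁵ × sin 17° = 4.26×10⁻⁵ s⁻¹
Height gradient: |∂Z/∂n| = 30 m / 393000 m = 7.63×10⁻⁵
On a pressure surface, geostrophic balance gives V_g = (g/f)|∂Z/∂n|:
V_g = 9.81 × 7.63×10⁻⁵ / 4.26×10⁻⁵ = 17.6 m/s

17.6 m s⁻¹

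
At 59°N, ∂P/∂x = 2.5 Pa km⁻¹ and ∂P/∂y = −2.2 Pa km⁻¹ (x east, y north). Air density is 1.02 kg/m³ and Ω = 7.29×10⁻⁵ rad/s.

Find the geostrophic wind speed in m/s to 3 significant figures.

Coriolis parameter at 59°N:
f = 2Ω sin φ = 2 × 7.29×10⁻⁵ × sin 59° = 1.25×10⁻⁴ s⁻¹
Component geostrophic relations (x east, y north):
u_g = −(1/(fρ)) ∂P/∂y,  v_g = (1/(fρ)) ∂P/∂x
u_g = −(−2.2×10⁻³)/(1.25×10⁻⁴ × 1.02) = 17.3 m/s;  v_g = (2.5×10⁻³)/(1.25×10⁻⁴ × 1.02) = 19.6 m/s
|V_g| = √(u_g² + v_g²) = 26.1 m/s

26.1 m/s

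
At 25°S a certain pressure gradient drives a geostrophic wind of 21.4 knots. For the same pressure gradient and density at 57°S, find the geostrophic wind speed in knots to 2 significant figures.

11 knots

With the same pressure gradient and density, V_g ∝ 1/f ∝ 1/sin φ.
V₂ = V₁ · sin φ₁ / sin φ₂ = 21.4 × sin 25° / sin 57°
V₂ = 21.4 × 0.4226/0.8387 = 11 knots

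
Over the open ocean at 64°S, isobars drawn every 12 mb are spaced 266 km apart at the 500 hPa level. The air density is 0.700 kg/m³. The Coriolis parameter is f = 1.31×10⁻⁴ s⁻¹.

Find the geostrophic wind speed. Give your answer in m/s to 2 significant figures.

Pressure gradient: |∂P/∂n| = 1200 Pa / 266000 m = 4.51×10⁻³ Pa/m
Geostrophic balance (pressure-gradient force = Coriolis force):
V_g = (1/(fρ)) |∂P/∂n| = 4.51×10⁻³ / (1.31×10⁻⁴ × 0.700) = 49.2 m/s

49 m/s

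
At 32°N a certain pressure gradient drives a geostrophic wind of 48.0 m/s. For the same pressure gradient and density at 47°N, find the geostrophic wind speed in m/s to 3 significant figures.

With the same pressure gradient and density, V_g ∝ 1/f ∝ 1/sin φ.
V₂ = V₁ · sin φ₁ / sin φ₂ = 48.0 × sin 32° / sin 47°
V₂ = 48.0 × 0.5299/0.7314 = 34.8 m/s

34.8 m/s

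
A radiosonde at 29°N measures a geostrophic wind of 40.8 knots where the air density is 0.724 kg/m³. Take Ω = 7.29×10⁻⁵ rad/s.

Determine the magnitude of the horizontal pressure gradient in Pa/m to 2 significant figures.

1.1×10⁻³ Pa/m

Coriolis parameter at 29°N:
f = 2Ω sin φ = 2 × 7.29×10⁻⁵ × sin 29° = 7.07×10⁻⁵ s⁻¹
Wind speed in SI: 40.8 knots = 21.0 m/s
Geostrophic balance rearranged: |∂P/∂n| = f ρ V_g
|∂P/∂n| = 7.07×10⁻⁵ × 0.724 × 21.0 = 1.07×10⁻³ Pa/m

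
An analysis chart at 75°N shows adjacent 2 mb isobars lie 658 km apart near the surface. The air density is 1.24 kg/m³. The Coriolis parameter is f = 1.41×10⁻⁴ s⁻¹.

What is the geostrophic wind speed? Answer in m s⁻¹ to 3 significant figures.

1.74 m s⁻¹

Pressure gradient: |∂P/∂n| = 200 Pa / 658000 m = 3.04×10⁻⁴ Pa/m
Geostrophic balance (pressure-gradient force = Coriolis force):
V_g = (1/(fρ)) |∂P/∂n| = 3.04×10⁻⁴ / (1.41×10⁻⁴ × 1.24) = 1.74 m/s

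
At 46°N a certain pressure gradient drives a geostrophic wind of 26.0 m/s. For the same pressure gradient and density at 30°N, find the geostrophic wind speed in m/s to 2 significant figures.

With the same pressure gradient and density, V_g ∝ 1/f ∝ 1/sin φ.
V₂ = V₁ · sin φ₁ / sin φ₂ = 26.0 × sin 46° / sin 30°
V₂ = 26.0 × 0.7193/0.5000 = 37 m/s

37 m/s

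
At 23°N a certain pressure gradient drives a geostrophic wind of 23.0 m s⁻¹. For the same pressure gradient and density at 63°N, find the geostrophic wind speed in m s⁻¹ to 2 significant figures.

With the same pressure gradient and density, V_g ∝ 1/f ∝ 1/sin φ.
V₂ = V₁ · sin φ₁ / sin φ₂ = 23.0 × sin 23° / sin 63°
V₂ = 23.0 × 0.3907/0.8910 = 10 m s⁻¹

10 m s⁻¹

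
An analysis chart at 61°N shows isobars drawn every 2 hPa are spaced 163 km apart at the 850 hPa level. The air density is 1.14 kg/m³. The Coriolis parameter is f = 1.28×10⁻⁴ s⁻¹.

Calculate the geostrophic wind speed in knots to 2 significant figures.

16 knots

Pressure gradient: |∂P/∂n| = 200 Pa / 163000 m = 1.23×10⁻³ Pa/m
Geostrophic balance (pressure-gradient force = Coriolis force):
V_g = (1/(fρ)) |∂P/∂n| = 1.23×10⁻³ / (1.28×10⁻⁴ × 1.14) = 8.41 m/s
Converting: 8.41 m/s × 1.944 = 16 knots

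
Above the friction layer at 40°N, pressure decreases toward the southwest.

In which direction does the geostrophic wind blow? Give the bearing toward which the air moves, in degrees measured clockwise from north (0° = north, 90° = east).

315°

The pressure-gradient force points toward the southwest (bearing 225°).
Geostrophic balance: in the Northern Hemisphere the Coriolis force deflects motion to the right, so the geostrophic wind blows 90° to the right of the pressure-gradient force (low pressure on the left).
Rotating 225° by 90° clockwise gives 315° — the wind blows toward the northwest.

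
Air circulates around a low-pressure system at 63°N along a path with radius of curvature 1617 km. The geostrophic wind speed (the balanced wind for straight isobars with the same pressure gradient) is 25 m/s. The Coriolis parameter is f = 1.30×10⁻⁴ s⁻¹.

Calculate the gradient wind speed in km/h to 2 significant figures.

81 km/h

Around a low, centrifugal force acts outward with Coriolis, so pressure-gradient force balances both:
(1/ρ)|∂P/∂n| = fV + V²/R  →  V² + fR·V − fR·V_g = 0
With fR = 1.30×10⁻⁴ × 1617×10³ m = 210 m/s:
V = [−fR + √((fR)² + 4 fR V_g)]/2 = [−210 + √(210² + 4×210×25)]/2 = 22.6 m/s
Subgeostrophic (V < V_g = 25 m/s), as expected around a low.
Converting: 22.6 m/s × 3.6 = 81 km/h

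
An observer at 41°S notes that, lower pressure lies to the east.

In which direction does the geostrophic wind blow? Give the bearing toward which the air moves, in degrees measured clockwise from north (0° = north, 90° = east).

The pressure-gradient force points toward the east (bearing 090°).
Geostrophic balance: in the Southern Hemisphere the Coriolis force deflects motion to the left, so the geostrophic wind blows 90° to the left of the pressure-gradient force (low pressure on the right).
Rotating 090° by 90° counterclockwise gives 000° — the wind blows toward the north.

000°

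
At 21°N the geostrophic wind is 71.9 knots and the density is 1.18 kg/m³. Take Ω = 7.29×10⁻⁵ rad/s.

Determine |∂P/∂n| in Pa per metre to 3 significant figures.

Coriolis parameter at 21°N:
f = 2Ω sin φ = 2 × 7.29×10⁻⁵ × sin 21° = 5.23×10⁻⁵ s⁻¹
Wind speed in SI: 71.9 knots = 37.0 m/s
Geostrophic balance rearranged: |∂P/∂n| = f ρ V_g
|∂P/∂n| = 5.23×10⁻⁵ × 1.18 × 37.0 = 2.28×10⁻³ Pa/m

2.28×10⁻³ Pa/m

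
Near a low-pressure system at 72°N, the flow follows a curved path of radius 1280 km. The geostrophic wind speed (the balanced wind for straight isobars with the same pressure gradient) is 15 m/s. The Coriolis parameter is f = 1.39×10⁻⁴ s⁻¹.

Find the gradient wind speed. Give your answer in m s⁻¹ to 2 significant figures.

14 m s⁻¹

Around a low, centrifugal force acts outward with Coriolis, so pressure-gradient force balances both:
(1/ρ)|∂P/∂n| = fV + V²/R  →  V² + fR·V − fR·V_g = 0
With fR = 1.39×10⁻⁴ × 1280×10³ m = 178 m/s:
V = [−fR + √((fR)² + 4 fR V_g)]/2 = [−178 + √(178² + 4×178×15)]/2 = 13.9 m/s
Subgeostrophic (V < V_g = 15 m/s), as expected around a low.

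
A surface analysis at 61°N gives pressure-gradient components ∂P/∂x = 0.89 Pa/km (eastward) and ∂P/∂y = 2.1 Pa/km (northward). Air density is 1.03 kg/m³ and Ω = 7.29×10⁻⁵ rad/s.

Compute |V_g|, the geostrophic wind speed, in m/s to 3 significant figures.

Coriolis parameter at 61°N:
f = 2Ω sin φ = 2 × 7.29×10⁻⁵ × sin 61° = 1.28×10⁻⁴ s⁻¹
Component geostrophic relations (x east, y north):
u_g = −(1/(fρ)) ∂P/∂y,  v_g = (1/(fρ)) ∂P/∂x
u_g = −(2.1×10⁻³)/(1.28×10⁻⁴ × 1.03) = −16.0 m/s;  v_g = (0.89×10⁻³)/(1.28×10⁻⁴ × 1.03) = 6.78 m/s
|V_g| = √(u_g² + v_g²) = 17.4 m/s

17.4 m/s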